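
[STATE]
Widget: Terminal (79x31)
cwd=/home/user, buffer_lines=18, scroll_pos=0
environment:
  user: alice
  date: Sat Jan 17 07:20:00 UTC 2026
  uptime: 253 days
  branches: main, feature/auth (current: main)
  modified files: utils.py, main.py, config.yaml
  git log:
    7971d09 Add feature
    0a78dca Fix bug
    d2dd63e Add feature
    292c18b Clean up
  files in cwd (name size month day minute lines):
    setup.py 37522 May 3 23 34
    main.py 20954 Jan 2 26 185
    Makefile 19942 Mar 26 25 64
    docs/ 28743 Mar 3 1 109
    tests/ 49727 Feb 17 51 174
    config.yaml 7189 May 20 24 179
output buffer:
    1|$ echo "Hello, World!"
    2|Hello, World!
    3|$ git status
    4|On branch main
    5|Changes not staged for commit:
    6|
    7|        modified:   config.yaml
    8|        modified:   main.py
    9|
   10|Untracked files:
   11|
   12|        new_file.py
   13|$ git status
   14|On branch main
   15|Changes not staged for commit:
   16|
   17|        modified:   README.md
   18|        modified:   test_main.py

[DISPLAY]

$ echo "Hello, World!"                                                         
Hello, World!                                                                  
$ git status                                                                   
On branch main                                                                 
Changes not staged for commit:                                                 
                                                                               
        modified:   config.yaml                                                
        modified:   main.py                                                    
                                                                               
Untracked files:                                                               
                                                                               
        new_file.py                                                            
$ git status                                                                   
On branch main                                                                 
Changes not staged for commit:                                                 
                                                                               
        modified:   README.md                                                  
        modified:   test_main.py                                               
$ █                                                                            
                                                                               
                                                                               
                                                                               
                                                                               
                                                                               
                                                                               
                                                                               
                                                                               
                                                                               
                                                                               
                                                                               
                                                                               


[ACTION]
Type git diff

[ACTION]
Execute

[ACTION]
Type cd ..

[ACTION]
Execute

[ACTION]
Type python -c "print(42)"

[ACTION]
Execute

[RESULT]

$ echo "Hello, World!"                                                         
Hello, World!                                                                  
$ git status                                                                   
On branch main                                                                 
Changes not staged for commit:                                                 
                                                                               
        modified:   config.yaml                                                
        modified:   main.py                                                    
                                                                               
Untracked files:                                                               
                                                                               
        new_file.py                                                            
$ git status                                                                   
On branch main                                                                 
Changes not staged for commit:                                                 
                                                                               
        modified:   README.md                                                  
        modified:   test_main.py                                               
$ git diff                                                                     
diff --git a/main.py b/main.py                                                 
--- a/main.py                                                                  
+++ b/main.py                                                                  
@@ -1,3 +1,4 @@                                                                
+# updated                                                                     
 import sys                                                                    
$ cd ..                                                                        
                                                                               
$ python -c "print(42)"                                                        
42                                                                             
$ █                                                                            
                                                                               


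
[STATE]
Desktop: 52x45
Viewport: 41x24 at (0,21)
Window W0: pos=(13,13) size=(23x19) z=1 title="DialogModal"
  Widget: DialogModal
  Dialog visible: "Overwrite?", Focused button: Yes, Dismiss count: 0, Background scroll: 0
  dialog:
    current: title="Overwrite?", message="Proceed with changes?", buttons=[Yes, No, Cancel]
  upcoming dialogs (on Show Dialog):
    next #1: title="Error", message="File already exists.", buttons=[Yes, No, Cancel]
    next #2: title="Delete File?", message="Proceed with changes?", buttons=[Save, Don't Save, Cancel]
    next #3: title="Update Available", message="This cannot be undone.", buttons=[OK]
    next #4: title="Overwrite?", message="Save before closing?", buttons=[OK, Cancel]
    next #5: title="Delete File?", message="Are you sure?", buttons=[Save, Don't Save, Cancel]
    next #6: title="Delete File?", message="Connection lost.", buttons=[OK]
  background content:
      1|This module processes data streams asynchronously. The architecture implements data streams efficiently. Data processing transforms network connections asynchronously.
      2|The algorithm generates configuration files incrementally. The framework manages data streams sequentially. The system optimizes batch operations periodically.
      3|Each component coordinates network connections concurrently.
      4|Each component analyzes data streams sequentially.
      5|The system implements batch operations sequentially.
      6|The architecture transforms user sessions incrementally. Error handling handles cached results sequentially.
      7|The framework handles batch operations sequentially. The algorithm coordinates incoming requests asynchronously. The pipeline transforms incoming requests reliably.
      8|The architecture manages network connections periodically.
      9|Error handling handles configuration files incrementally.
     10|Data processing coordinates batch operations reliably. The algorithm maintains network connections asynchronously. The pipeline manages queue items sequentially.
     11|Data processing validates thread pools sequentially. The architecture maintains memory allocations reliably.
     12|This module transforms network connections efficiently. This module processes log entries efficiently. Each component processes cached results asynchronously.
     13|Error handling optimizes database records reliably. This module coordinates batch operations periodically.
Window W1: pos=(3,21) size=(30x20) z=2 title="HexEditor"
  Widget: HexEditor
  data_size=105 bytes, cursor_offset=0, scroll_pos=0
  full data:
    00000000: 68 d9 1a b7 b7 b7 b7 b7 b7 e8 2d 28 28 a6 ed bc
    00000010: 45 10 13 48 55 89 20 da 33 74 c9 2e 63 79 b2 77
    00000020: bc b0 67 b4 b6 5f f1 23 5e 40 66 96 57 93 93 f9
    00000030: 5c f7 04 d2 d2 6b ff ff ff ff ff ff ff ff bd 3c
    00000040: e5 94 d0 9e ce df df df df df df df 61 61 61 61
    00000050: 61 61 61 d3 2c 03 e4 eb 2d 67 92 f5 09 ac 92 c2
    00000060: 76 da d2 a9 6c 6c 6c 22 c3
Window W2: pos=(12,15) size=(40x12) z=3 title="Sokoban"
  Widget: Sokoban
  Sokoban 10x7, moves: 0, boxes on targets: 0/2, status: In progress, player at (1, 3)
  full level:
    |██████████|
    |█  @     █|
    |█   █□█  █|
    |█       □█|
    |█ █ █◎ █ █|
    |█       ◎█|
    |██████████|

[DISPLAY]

   ┏━━━━━━━━┃█       □█                  
   ┃ HexEdit┃█ █ █◎ █ █                  
   ┠────────┃█       ◎█                  
   ┃00000000┃██████████                  
   ┃00000010┃Moves: 0  0/2               
   ┃00000020┗━━━━━━━━━━━━━━━━━━━━━━━━━━━━
   ┃00000030  5c f7 04 d2 d2 6b ┃rm┃     
   ┃00000040  e5 94 d0 9e ce df ┃mi┃     
   ┃00000050  61 61 61 d3 2c 03 ┃  ┃     
   ┃00000060  76 da d2 a9 6c 6c ┃  ┃     
   ┃                            ┃━━┛     
   ┃                            ┃        
   ┃                            ┃        
   ┃                            ┃        
   ┃                            ┃        
   ┃                            ┃        
   ┃                            ┃        
   ┃                            ┃        
   ┃                            ┃        
   ┗━━━━━━━━━━━━━━━━━━━━━━━━━━━━┛        
                                         
                                         
                                         
                                         


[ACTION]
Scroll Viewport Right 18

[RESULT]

━┃█       □█                            ┃
t┃█ █ █◎ █ █                            ┃
─┃█       ◎█                            ┃
0┃██████████                            ┃
0┃Moves: 0  0/2                         ┃
0┗━━━━━━━━━━━━━━━━━━━━━━━━━━━━━━━━━━━━━━┛
0  5c f7 04 d2 d2 6b ┃rm┃                
0  e5 94 d0 9e ce df ┃mi┃                
0  61 61 61 d3 2c 03 ┃  ┃                
0  76 da d2 a9 6c 6c ┃  ┃                
                     ┃━━┛                
                     ┃                   
                     ┃                   
                     ┃                   
                     ┃                   
                     ┃                   
                     ┃                   
                     ┃                   
                     ┃                   
━━━━━━━━━━━━━━━━━━━━━┛                   
                                         
                                         
                                         
                                         


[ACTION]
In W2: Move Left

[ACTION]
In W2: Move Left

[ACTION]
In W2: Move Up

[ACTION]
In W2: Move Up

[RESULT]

━┃█       □█                            ┃
t┃█ █ █◎ █ █                            ┃
─┃█       ◎█                            ┃
0┃██████████                            ┃
0┃Moves: 2  0/2                         ┃
0┗━━━━━━━━━━━━━━━━━━━━━━━━━━━━━━━━━━━━━━┛
0  5c f7 04 d2 d2 6b ┃rm┃                
0  e5 94 d0 9e ce df ┃mi┃                
0  61 61 61 d3 2c 03 ┃  ┃                
0  76 da d2 a9 6c 6c ┃  ┃                
                     ┃━━┛                
                     ┃                   
                     ┃                   
                     ┃                   
                     ┃                   
                     ┃                   
                     ┃                   
                     ┃                   
                     ┃                   
━━━━━━━━━━━━━━━━━━━━━┛                   
                                         
                                         
                                         
                                         


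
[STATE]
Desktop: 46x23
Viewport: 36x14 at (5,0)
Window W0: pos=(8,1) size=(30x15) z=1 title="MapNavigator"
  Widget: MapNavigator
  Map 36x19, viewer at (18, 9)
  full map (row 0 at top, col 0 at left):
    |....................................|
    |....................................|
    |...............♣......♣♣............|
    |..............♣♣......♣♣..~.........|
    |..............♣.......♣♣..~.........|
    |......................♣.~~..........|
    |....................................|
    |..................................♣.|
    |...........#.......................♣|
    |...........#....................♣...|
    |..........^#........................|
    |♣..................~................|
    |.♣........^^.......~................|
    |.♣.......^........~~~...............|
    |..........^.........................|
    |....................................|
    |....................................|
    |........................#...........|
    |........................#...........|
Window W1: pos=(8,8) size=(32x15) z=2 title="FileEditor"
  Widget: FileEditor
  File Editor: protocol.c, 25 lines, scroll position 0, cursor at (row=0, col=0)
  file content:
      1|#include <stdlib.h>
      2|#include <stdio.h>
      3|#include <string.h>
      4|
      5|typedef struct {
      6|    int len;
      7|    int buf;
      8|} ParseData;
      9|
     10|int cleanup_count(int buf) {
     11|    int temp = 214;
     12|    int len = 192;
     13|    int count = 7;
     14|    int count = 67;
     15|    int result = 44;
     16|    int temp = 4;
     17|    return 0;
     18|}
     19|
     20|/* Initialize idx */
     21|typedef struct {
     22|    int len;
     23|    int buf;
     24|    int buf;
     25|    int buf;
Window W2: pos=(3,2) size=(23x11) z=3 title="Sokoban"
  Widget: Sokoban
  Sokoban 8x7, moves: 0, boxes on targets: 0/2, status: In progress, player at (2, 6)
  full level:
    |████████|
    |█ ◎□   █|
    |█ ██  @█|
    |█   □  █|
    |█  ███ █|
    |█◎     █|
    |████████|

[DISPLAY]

                                    
   ┏━━━━━━━━━━━━━━━━━━━━━━━━━━━━┓   
━━━━━━━━━━━━━━━━━━━━┓           ┃   
Sokoban             ┃───────────┨   
────────────────────┨.♣♣..~.....┃   
███████             ┃.♣.~~......┃   
 ◎□   █             ┃...........┃   
 ██  @█             ┃...........┃   
   □  █             ┃━━━━━━━━━━━━━┓ 
  ███ █             ┃             ┃ 
◎     █             ┃─────────────┨ 
███████             ┃h>          ▲┃ 
━━━━━━━━━━━━━━━━━━━━┛>           █┃ 
   ┃#include <string.h>          ░┃ 


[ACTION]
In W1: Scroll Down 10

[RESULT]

                                    
   ┏━━━━━━━━━━━━━━━━━━━━━━━━━━━━┓   
━━━━━━━━━━━━━━━━━━━━┓           ┃   
Sokoban             ┃───────────┨   
────────────────────┨.♣♣..~.....┃   
███████             ┃.♣.~~......┃   
 ◎□   █             ┃...........┃   
 ██  @█             ┃...........┃   
   □  █             ┃━━━━━━━━━━━━━┓ 
  ███ █             ┃             ┃ 
◎     █             ┃─────────────┨ 
███████             ┃4;          ▲┃ 
━━━━━━━━━━━━━━━━━━━━┛;           ░┃ 
   ┃    int count = 7;           ░┃ 


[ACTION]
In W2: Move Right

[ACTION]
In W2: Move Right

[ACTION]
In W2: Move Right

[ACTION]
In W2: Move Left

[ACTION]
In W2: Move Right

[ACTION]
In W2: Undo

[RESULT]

                                    
   ┏━━━━━━━━━━━━━━━━━━━━━━━━━━━━┓   
━━━━━━━━━━━━━━━━━━━━┓           ┃   
Sokoban             ┃───────────┨   
────────────────────┨.♣♣..~.....┃   
███████             ┃.♣.~~......┃   
 ◎□   █             ┃...........┃   
 ██ @ █             ┃...........┃   
   □  █             ┃━━━━━━━━━━━━━┓ 
  ███ █             ┃             ┃ 
◎     █             ┃─────────────┨ 
███████             ┃4;          ▲┃ 
━━━━━━━━━━━━━━━━━━━━┛;           ░┃ 
   ┃    int count = 7;           ░┃ 


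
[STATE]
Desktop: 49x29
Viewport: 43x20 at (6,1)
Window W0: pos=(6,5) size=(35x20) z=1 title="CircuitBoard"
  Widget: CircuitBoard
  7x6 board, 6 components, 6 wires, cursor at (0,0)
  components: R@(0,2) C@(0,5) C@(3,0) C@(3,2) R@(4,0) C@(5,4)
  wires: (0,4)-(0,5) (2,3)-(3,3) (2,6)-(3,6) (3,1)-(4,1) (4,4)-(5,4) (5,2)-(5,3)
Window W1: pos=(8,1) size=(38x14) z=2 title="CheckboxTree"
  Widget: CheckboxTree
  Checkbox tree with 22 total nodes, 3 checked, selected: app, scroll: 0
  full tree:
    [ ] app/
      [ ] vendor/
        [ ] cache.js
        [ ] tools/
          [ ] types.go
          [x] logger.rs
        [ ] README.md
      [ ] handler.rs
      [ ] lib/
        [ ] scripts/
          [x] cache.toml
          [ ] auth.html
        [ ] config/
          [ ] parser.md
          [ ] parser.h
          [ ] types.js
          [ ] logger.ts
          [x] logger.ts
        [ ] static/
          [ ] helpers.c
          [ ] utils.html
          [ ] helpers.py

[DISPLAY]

  ┏━━━━━━━━━━━━━━━━━━━━━━━━━━━━━━━━━━━━┓   
  ┃ CheckboxTree                       ┃   
  ┠────────────────────────────────────┨   
  ┃>[-] app/                           ┃   
┏━┃   [-] vendor/                      ┃   
┃ ┃     [ ] cache.js                   ┃   
┠─┃     [-] tools/                     ┃   
┃ ┃       [ ] types.go                 ┃   
┃0┃       [x] logger.rs                ┃   
┃ ┃     [ ] README.md                  ┃   
┃1┃   [ ] handler.rs                   ┃   
┃ ┃   [-] lib/                         ┃   
┃2┃     [-] scripts/                   ┃   
┃ ┗━━━━━━━━━━━━━━━━━━━━━━━━━━━━━━━━━━━━┛   
┃3   C   ·   C   ·           ·    ┃        
┃        │                        ┃        
┃4   R   ·           ·            ┃        
┃                    │            ┃        
┃5           · ─ ·   C            ┃        
┃Cursor: (0,0)                    ┃        


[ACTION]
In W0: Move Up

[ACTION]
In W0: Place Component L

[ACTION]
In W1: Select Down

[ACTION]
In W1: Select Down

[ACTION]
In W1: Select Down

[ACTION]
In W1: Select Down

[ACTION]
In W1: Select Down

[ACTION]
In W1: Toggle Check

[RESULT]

  ┏━━━━━━━━━━━━━━━━━━━━━━━━━━━━━━━━━━━━┓   
  ┃ CheckboxTree                       ┃   
  ┠────────────────────────────────────┨   
  ┃ [-] app/                           ┃   
┏━┃   [ ] vendor/                      ┃   
┃ ┃     [ ] cache.js                   ┃   
┠─┃     [ ] tools/                     ┃   
┃ ┃       [ ] types.go                 ┃   
┃0┃>      [ ] logger.rs                ┃   
┃ ┃     [ ] README.md                  ┃   
┃1┃   [ ] handler.rs                   ┃   
┃ ┃   [-] lib/                         ┃   
┃2┃     [-] scripts/                   ┃   
┃ ┗━━━━━━━━━━━━━━━━━━━━━━━━━━━━━━━━━━━━┛   
┃3   C   ·   C   ·           ·    ┃        
┃        │                        ┃        
┃4   R   ·           ·            ┃        
┃                    │            ┃        
┃5           · ─ ·   C            ┃        
┃Cursor: (0,0)                    ┃        


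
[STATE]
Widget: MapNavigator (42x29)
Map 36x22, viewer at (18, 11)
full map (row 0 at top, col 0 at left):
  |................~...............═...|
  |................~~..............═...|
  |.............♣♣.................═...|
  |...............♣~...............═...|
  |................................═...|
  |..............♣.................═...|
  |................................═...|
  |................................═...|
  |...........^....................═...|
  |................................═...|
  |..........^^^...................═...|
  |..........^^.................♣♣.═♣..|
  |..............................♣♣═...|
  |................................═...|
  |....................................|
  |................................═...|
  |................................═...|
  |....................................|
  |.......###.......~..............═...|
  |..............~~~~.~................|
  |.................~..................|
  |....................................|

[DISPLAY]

                                          
                                          
                                          
   ................~...............═...   
   ................~~..............═...   
   .............♣♣.................═...   
   ...............♣~...............═...   
   ................................═...   
   ..............♣.................═...   
   ................................═...   
   ................................═...   
   ...........^....................═...   
   ................................═...   
   ..........^^^...................═...   
   ..........^^......@..........♣♣.═♣..   
   ..............................♣♣═...   
   ................................═...   
   ....................................   
   ................................═...   
   ................................═...   
   ....................................   
   .......###.......~..............═...   
   ..............~~~~.~................   
   .................~..................   
   ....................................   
                                          
                                          
                                          
                                          


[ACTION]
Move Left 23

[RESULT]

                                          
                                          
                                          
                     ................~....
                     ................~~...
                     .............♣♣......
                     ...............♣~....
                     .....................
                     ..............♣......
                     .....................
                     .....................
                     ...........^.........
                     .....................
                     ..........^^^........
                     @.........^^.........
                     .....................
                     .....................
                     .....................
                     .....................
                     .....................
                     .....................
                     .......###.......~...
                     ..............~~~~.~.
                     .................~...
                     .....................
                                          
                                          
                                          
                                          


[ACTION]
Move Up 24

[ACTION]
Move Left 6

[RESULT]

                                          
                                          
                                          
                                          
                                          
                                          
                                          
                                          
                                          
                                          
                                          
                                          
                                          
                                          
                     @...............~....
                     ................~~...
                     .............♣♣......
                     ...............♣~....
                     .....................
                     ..............♣......
                     .....................
                     .....................
                     ...........^.........
                     .....................
                     ..........^^^........
                     ..........^^.........
                     .....................
                     .....................
                     .....................


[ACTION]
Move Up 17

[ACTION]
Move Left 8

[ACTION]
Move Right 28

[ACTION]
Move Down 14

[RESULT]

.........~...............═...             
.........~~..............═...             
......♣♣.................═...             
........♣~...............═...             
.........................═...             
.......♣.................═...             
.........................═...             
.........................═...             
....^....................═...             
.........................═...             
...^^^...................═...             
...^^.................♣♣.═♣..             
.......................♣♣═...             
.........................═...             
.....................@.......             
.........................═...             
.........................═...             
.............................             
###.......~..............═...             
.......~~~~.~................             
..........~..................             
.............................             
                                          
                                          
                                          
                                          
                                          
                                          
                                          


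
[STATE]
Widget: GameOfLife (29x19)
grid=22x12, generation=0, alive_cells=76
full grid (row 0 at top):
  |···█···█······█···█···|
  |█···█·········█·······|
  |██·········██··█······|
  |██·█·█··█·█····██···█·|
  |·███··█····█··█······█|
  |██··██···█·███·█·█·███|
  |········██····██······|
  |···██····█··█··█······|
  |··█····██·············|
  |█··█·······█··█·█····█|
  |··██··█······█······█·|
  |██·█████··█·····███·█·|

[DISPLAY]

Gen: 0                       
···█···█······█···█···       
█···█·········█·······       
██·········██··█······       
██·█·█··█·█····██···█·       
·███··█····█··█······█       
██··██···█·███·█·█·███       
········██····██······       
···██····█··█··█······       
··█····██·············       
█··█·······█··█·█····█       
··██··█······█······█·       
██·█████··█·····███·█·       
                             
                             
                             
                             
                             
                             


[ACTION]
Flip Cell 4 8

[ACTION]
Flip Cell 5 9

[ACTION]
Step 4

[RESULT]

Gen: 4                       
············█·········       
·███······█··█········       
█···█·█···█···········       
·█··█·█···█·██········       
··████·········█······       
··············██·····█       
······█······██·····██       
···█·███··············       
···█··█·█······███····       
██·██··········███·█··       
██·█·█·········██·█·██       
····█············█····       
                             
                             
                             
                             
                             
                             


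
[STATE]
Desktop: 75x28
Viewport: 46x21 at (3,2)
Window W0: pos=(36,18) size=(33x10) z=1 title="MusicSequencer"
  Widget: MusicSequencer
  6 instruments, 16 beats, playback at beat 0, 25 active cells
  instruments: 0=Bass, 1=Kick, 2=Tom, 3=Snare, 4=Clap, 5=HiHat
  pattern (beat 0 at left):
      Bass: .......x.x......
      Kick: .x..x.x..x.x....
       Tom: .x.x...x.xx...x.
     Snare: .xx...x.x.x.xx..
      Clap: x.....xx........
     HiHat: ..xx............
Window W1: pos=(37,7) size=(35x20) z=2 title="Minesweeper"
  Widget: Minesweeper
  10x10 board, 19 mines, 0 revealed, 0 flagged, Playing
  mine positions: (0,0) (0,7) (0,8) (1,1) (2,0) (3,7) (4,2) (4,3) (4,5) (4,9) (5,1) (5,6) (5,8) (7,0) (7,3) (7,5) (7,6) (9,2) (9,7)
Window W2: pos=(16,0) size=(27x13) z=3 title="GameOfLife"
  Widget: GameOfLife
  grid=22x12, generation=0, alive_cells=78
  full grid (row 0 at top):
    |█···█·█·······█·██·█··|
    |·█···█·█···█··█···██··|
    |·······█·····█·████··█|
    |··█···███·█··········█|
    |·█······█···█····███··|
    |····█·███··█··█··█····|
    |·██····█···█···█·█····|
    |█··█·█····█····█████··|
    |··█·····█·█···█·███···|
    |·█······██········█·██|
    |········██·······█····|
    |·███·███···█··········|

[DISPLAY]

             ┠─────────────────────────┨      
             ┃Gen: 0                   ┃      
             ┃·······█·····█·████··█   ┃      
             ┃··█···███·█··········█   ┃      
             ┃·█······█···█····███··   ┃      
             ┃····█·███··█··█··█····   ┃━━━━━━
             ┃·██····█···█···█·█····   ┃sweepe
             ┃█··█·█····█····█████··   ┃──────
             ┃··█·····█·█···█·███···   ┃■■■■■ 
             ┃·█······██········█·██   ┃■■■■■ 
             ┗━━━━━━━━━━━━━━━━━━━━━━━━━┛■■■■■ 
                                  ┃■■■■■■■■■■ 
                                  ┃■■■■■■■■■■ 
                                  ┃■■■■■■■■■■ 
                                  ┃■■■■■■■■■■ 
                                  ┃■■■■■■■■■■ 
                                 ┏┃■■■■■■■■■■ 
                                 ┃┃■■■■■■■■■■ 
                                 ┠┃           
                                 ┃┃           
                                 ┃┃           


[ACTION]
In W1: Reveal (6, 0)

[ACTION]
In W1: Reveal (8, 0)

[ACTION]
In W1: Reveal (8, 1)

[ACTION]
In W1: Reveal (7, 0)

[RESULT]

             ┠─────────────────────────┨      
             ┃Gen: 0                   ┃      
             ┃·······█·····█·████··█   ┃      
             ┃··█···███·█··········█   ┃      
             ┃·█······█···█····███··   ┃      
             ┃····█·███··█··█··█····   ┃━━━━━━
             ┃·██····█···█···█·█····   ┃sweepe
             ┃█··█·█····█····█████··   ┃──────
             ┃··█·····█·█···█·███···   ┃■■✹✹■ 
             ┃·█······██········█·██   ┃■■■■■ 
             ┗━━━━━━━━━━━━━━━━━━━━━━━━━┛■■■■■ 
                                  ┃■■■■■■■✹■■ 
                                  ┃■■✹✹■✹■■■✹ 
                                  ┃■✹■■■■✹■✹■ 
                                  ┃2■■■■■■■■■ 
                                  ┃✹■■✹■✹✹■■■ 
                                 ┏┃12■■■■■■■■ 
                                 ┃┃■■✹■■■■✹■■ 
                                 ┠┃           
                                 ┃┃           
                                 ┃┃           


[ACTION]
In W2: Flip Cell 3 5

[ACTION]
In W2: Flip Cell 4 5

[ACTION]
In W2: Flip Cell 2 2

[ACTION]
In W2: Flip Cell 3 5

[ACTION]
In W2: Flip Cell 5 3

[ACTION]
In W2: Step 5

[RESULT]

             ┠─────────────────────────┨      
             ┃Gen: 5                   ┃      
             ┃····█··██·█·██········   ┃      
             ┃·····██·██·██··██████·   ┃      
             ┃······██·····█····█·█·   ┃      
             ┃······█···█·█·███·██··   ┃━━━━━━
             ┃······█···███·········   ┃sweepe
             ┃·····██··██··█········   ┃──────
             ┃··█···█····█··········   ┃■■✹✹■ 
             ┃··█···███··█··········   ┃■■■■■ 
             ┗━━━━━━━━━━━━━━━━━━━━━━━━━┛■■■■■ 
                                  ┃■■■■■■■✹■■ 
                                  ┃■■✹✹■✹■■■✹ 
                                  ┃■✹■■■■✹■✹■ 
                                  ┃2■■■■■■■■■ 
                                  ┃✹■■✹■✹✹■■■ 
                                 ┏┃12■■■■■■■■ 
                                 ┃┃■■✹■■■■✹■■ 
                                 ┠┃           
                                 ┃┃           
                                 ┃┃           


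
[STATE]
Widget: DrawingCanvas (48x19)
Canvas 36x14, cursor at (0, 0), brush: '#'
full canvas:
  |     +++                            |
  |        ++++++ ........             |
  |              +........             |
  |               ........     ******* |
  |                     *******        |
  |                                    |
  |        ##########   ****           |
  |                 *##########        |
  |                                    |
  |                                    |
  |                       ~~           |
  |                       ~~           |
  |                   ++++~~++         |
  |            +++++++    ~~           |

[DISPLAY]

+    +++                                        
        ++++++ ........                         
              +........                         
               ........     *******             
                     *******                    
                                                
        ##########   ****                       
                 *##########                    
                                                
                                                
                       ~~                       
                       ~~                       
                   ++++~~++                     
            +++++++    ~~                       
                                                
                                                
                                                
                                                
                                                


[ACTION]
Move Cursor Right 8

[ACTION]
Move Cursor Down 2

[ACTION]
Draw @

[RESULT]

     +++                                        
        ++++++ ........                         
        @     +........                         
               ........     *******             
                     *******                    
                                                
        ##########   ****                       
                 *##########                    
                                                
                                                
                       ~~                       
                       ~~                       
                   ++++~~++                     
            +++++++    ~~                       
                                                
                                                
                                                
                                                
                                                


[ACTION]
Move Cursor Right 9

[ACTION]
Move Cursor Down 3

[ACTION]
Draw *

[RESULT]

     +++                                        
        ++++++ ........                         
        @     +........                         
               ........     *******             
                     *******                    
                 *                              
        ##########   ****                       
                 *##########                    
                                                
                                                
                       ~~                       
                       ~~                       
                   ++++~~++                     
            +++++++    ~~                       
                                                
                                                
                                                
                                                
                                                
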